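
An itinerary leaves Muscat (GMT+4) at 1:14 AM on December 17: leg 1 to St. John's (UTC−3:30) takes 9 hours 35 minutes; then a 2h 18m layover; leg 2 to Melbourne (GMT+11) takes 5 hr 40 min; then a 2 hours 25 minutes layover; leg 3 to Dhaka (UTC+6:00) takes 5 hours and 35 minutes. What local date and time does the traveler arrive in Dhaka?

4:47 AM on December 18

Convert departure to UTC: 1:14 AM − 4:00 = 9:14 PM UTC on Dec 16.
Add 9 hours 35 minutes leg 1 → 6:49 AM UTC (Dec 17).
Add 2 hours 18 minutes layover in St. John's → 9:07 AM UTC.
Add 5 hours and 40 minutes leg 2 → 2:47 PM UTC.
Add 2 hours 25 minutes layover in Melbourne → 5:12 PM UTC.
Add 5 hours 35 minutes leg 3 → 10:47 PM UTC.
Dhaka is UTC+6:00, so local arrival = 10:47 PM + 6:00 = 4:47 AM on Dec 18.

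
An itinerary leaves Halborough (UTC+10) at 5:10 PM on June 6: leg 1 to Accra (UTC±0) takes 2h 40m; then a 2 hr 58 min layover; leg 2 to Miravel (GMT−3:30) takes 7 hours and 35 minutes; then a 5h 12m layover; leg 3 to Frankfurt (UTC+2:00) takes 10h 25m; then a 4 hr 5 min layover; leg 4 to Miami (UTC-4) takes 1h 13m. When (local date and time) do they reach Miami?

1:18 PM on Jun 7

Convert departure to UTC: 5:10 PM − 10:00 = 7:10 AM UTC on Jun 6.
Add 2 hours and 40 minutes leg 1 → 9:50 AM UTC.
Add 2 hours 58 minutes layover in Accra → 12:48 PM UTC.
Add 7 hours 35 minutes leg 2 → 8:23 PM UTC.
Add 5 hours and 12 minutes layover in Miravel → 1:35 AM UTC (Jun 7).
Add 10 hours and 25 minutes leg 3 → 12:00 PM UTC.
Add 4 hours and 5 minutes layover in Frankfurt → 4:05 PM UTC.
Add 1 hour and 13 minutes leg 4 → 5:18 PM UTC.
Miami is UTC−4:00, so local arrival = 5:18 PM − 4:00 = 1:18 PM on Jun 7.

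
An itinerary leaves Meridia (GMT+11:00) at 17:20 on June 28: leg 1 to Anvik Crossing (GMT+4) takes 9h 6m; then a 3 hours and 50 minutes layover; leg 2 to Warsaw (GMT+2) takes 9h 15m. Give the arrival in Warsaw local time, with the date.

Convert departure to UTC: 17:20 − 11:00 = 06:20 UTC on Jun 28.
Add 9 hours and 6 minutes leg 1 → 15:26 UTC.
Add 3 hours 50 minutes layover in Anvik Crossing → 19:16 UTC.
Add 9 hours and 15 minutes leg 2 → 04:31 UTC (Jun 29).
Warsaw is UTC+2:00, so local arrival = 04:31 + 2:00 = 06:31 on Jun 29.

06:31 on Jun 29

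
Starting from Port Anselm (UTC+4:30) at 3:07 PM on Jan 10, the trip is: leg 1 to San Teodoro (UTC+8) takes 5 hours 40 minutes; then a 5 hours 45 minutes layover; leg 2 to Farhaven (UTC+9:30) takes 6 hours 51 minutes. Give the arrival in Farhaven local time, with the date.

2:23 PM on January 11

Convert departure to UTC: 3:07 PM − 4:30 = 10:37 AM UTC on Jan 10.
Add 5 hours 40 minutes leg 1 → 4:17 PM UTC.
Add 5 hours and 45 minutes layover in San Teodoro → 10:02 PM UTC.
Add 6 hours and 51 minutes leg 2 → 4:53 AM UTC (Jan 11).
Farhaven is UTC+9:30, so local arrival = 4:53 AM + 9:30 = 2:23 PM on Jan 11.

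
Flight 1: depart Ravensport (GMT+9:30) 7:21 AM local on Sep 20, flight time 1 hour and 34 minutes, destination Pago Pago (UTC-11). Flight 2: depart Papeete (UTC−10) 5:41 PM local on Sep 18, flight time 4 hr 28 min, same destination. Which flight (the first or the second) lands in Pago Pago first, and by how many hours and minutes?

the second, by 15 hours 16 minutes

Flight 1 in UTC: 7:21 AM − 9:30 = 9:51 PM on Sep 19.
+1 hour 34 minutes → arrive 11:25 PM UTC on Sep 19.
Flight 2 in UTC: 5:41 PM + 10:00 = 3:41 AM on Sep 19.
+4 hours and 28 minutes → arrive 8:09 AM UTC on Sep 19.
Flight 2 lands earlier by 15 hours 16 minutes.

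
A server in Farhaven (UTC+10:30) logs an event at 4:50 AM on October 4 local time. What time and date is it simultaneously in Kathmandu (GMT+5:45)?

In UTC: 4:50 AM − 10:30 = 6:20 PM on Oct 3.
Kathmandu is UTC+5:45: 6:20 PM + 5:45 = 12:05 AM on Oct 4.

12:05 AM on October 4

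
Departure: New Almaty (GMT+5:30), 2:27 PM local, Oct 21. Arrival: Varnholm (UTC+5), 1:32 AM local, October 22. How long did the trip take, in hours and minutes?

Departure in UTC: 2:27 PM − 5:30 = 8:57 AM on Oct 21.
Arrival in UTC: 1:32 AM − 5:00 = 8:32 PM on Oct 21.
Elapsed = 8:32 PM − 8:57 AM = 11 hours 35 minutes.

11 hours 35 minutes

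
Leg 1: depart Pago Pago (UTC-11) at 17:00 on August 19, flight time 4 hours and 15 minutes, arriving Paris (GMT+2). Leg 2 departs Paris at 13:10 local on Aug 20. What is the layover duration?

Convert departure to UTC: 17:00 + 11:00 = 04:00 UTC on Aug 20.
Add 4 hours 15 minutes flight time → 08:15 UTC.
Paris is UTC+2:00, so local arrival = 08:15 + 2:00 = 10:15 on Aug 20.
Layover = 13:10 − 10:15 = 2 hours 55 minutes.

2 hours 55 minutes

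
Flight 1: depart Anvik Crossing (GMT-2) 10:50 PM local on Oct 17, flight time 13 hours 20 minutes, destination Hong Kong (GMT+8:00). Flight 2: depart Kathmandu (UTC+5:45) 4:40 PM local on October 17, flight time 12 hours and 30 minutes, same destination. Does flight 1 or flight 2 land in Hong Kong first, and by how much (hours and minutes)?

the second, by 14 hours 45 minutes

Flight 1 in UTC: 10:50 PM + 2:00 = 12:50 AM on Oct 18.
+13 hours 20 minutes → arrive 2:10 PM UTC on Oct 18.
Flight 2 in UTC: 4:40 PM − 5:45 = 10:55 AM on Oct 17.
+12 hours and 30 minutes → arrive 11:25 PM UTC on Oct 17.
Flight 2 lands earlier by 14 hours 45 minutes.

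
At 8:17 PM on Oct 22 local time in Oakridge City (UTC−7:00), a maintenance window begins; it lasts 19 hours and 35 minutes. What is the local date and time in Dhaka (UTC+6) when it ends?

4:52 AM on October 24

Dhaka is 13:00 ahead of Oakridge City.
After 19 hours and 35 minutes it is 3:52 PM (Oct 23) in Oakridge City.
Shift by the zone difference: 3:52 PM + 13:00 = 4:52 AM on Oct 24 in Dhaka.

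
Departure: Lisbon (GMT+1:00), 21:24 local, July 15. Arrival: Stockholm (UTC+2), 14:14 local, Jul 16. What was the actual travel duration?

15 hours 50 minutes

Departure in UTC: 21:24 − 1:00 = 20:24 on Jul 15.
Arrival in UTC: 14:14 − 2:00 = 12:14 on Jul 16.
Elapsed = 12:14 − 20:24 (+1 day) = 15 hours 50 minutes.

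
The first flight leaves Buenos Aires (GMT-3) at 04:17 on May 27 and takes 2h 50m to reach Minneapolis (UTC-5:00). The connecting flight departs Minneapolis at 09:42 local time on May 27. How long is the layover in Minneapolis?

4 hours 35 minutes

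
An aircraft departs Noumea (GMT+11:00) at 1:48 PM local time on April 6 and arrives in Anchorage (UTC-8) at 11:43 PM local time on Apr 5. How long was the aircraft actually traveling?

4 hours 55 minutes

Departure in UTC: 1:48 PM − 11:00 = 2:48 AM on Apr 6.
Arrival in UTC: 11:43 PM + 8:00 = 7:43 AM on Apr 6.
Elapsed = 7:43 AM − 2:48 AM = 4 hours 55 minutes.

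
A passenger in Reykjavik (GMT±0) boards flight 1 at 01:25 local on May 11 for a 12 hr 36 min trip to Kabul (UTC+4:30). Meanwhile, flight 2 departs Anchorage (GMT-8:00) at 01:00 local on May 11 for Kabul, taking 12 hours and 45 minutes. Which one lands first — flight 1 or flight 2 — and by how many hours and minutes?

the first, by 7 hours 44 minutes

Flight 1 departs at 01:25 UTC (May 11).
+12 hours 36 minutes → arrive 14:01 UTC on May 11.
Flight 2 in UTC: 01:00 + 8:00 = 09:00 on May 11.
+12 hours and 45 minutes → arrive 21:45 UTC on May 11.
Flight 1 lands earlier by 7 hours 44 minutes.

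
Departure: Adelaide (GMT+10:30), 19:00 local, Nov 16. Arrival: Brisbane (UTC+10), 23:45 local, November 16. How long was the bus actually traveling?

5 hours 15 minutes

Departure in UTC: 19:00 − 10:30 = 08:30 on Nov 16.
Arrival in UTC: 23:45 − 10:00 = 13:45 on Nov 16.
Elapsed = 13:45 − 08:30 = 5 hours 15 minutes.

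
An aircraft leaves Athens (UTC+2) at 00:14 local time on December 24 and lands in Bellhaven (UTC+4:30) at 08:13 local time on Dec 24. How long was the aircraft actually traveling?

Departure in UTC: 00:14 − 2:00 = 22:14 on Dec 23.
Arrival in UTC: 08:13 − 4:30 = 03:43 on Dec 24.
Elapsed = 03:43 − 22:14 (+1 day) = 5 hours 29 minutes.

5 hours 29 minutes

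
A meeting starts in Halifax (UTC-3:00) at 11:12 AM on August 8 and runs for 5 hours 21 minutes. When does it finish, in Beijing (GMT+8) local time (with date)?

Convert start to UTC: 11:12 AM + 3:00 = 2:12 PM UTC on Aug 8.
Add 5 hours and 21 minutes duration → 7:33 PM UTC.
Beijing is UTC+8:00, so local end time = 7:33 PM + 8:00 = 3:33 AM on Aug 9.

3:33 AM on Aug 9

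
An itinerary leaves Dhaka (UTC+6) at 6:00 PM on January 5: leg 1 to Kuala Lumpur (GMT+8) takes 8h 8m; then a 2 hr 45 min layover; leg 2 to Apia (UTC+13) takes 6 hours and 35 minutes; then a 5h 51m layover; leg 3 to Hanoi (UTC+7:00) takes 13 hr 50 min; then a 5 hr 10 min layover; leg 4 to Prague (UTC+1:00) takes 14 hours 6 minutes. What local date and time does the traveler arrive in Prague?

Convert departure to UTC: 6:00 PM − 6:00 = 12:00 PM UTC on Jan 5.
Add 8 hours 8 minutes leg 1 → 8:08 PM UTC.
Add 2 hours and 45 minutes layover in Kuala Lumpur → 10:53 PM UTC.
Add 6 hours 35 minutes leg 2 → 5:28 AM UTC (Jan 6).
Add 5 hours and 51 minutes layover in Apia → 11:19 AM UTC.
Add 13 hours 50 minutes leg 3 → 1:09 AM UTC (Jan 7).
Add 5 hours and 10 minutes layover in Hanoi → 6:19 AM UTC.
Add 14 hours 6 minutes leg 4 → 8:25 PM UTC.
Prague is UTC+1:00, so local arrival = 8:25 PM + 1:00 = 9:25 PM on Jan 7.

9:25 PM on January 7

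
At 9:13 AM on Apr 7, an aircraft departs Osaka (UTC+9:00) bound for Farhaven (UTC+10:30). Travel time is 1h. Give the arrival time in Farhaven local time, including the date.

Convert departure to UTC: 9:13 AM − 9:00 = 12:13 AM UTC on Apr 7.
Add 1 hour travel time → 1:13 AM UTC.
Farhaven is UTC+10:30, so local arrival = 1:13 AM + 10:30 = 11:43 AM on Apr 7.

11:43 AM on April 7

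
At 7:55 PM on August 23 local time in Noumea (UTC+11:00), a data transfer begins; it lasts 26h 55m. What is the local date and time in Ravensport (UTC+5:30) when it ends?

Convert start to UTC: 7:55 PM − 11:00 = 8:55 AM UTC on Aug 23.
Add 26 hours 55 minutes duration → 11:50 AM UTC (Aug 24).
Ravensport is UTC+5:30, so local end time = 11:50 AM + 5:30 = 5:20 PM on Aug 24.

5:20 PM on Aug 24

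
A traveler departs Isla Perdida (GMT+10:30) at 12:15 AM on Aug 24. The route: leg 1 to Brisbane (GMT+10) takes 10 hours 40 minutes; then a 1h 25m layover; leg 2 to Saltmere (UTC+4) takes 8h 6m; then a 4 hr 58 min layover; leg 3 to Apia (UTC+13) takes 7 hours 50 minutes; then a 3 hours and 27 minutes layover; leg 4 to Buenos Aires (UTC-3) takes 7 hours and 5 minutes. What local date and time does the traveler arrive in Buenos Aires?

6:16 AM on August 25

Convert departure to UTC: 12:15 AM − 10:30 = 1:45 PM UTC on Aug 23.
Add 10 hours and 40 minutes leg 1 → 12:25 AM UTC (Aug 24).
Add 1 hour 25 minutes layover in Brisbane → 1:50 AM UTC.
Add 8 hours 6 minutes leg 2 → 9:56 AM UTC.
Add 4 hours 58 minutes layover in Saltmere → 2:54 PM UTC.
Add 7 hours and 50 minutes leg 3 → 10:44 PM UTC.
Add 3 hours 27 minutes layover in Apia → 2:11 AM UTC (Aug 25).
Add 7 hours and 5 minutes leg 4 → 9:16 AM UTC.
Buenos Aires is UTC−3:00, so local arrival = 9:16 AM − 3:00 = 6:16 AM on Aug 25.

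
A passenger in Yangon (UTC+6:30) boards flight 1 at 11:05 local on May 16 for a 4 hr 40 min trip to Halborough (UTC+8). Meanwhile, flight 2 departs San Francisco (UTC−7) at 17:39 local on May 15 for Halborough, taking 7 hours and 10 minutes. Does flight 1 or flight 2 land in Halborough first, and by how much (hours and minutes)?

the second, by 1 hour 26 minutes

Flight 1 in UTC: 11:05 − 6:30 = 04:35 on May 16.
+4 hours and 40 minutes → arrive 09:15 UTC on May 16.
Flight 2 in UTC: 17:39 + 7:00 = 00:39 on May 16.
+7 hours 10 minutes → arrive 07:49 UTC on May 16.
Flight 2 lands earlier by 1 hour 26 minutes.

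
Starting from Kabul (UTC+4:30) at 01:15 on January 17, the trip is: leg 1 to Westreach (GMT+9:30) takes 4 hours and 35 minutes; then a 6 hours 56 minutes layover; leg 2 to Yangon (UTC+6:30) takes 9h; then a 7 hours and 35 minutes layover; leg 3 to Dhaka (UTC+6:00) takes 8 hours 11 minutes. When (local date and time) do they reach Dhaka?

Convert departure to UTC: 01:15 − 4:30 = 20:45 UTC on Jan 16.
Add 4 hours and 35 minutes leg 1 → 01:20 UTC (Jan 17).
Add 6 hours and 56 minutes layover in Westreach → 08:16 UTC.
Add 9 hours leg 2 → 17:16 UTC.
Add 7 hours and 35 minutes layover in Yangon → 00:51 UTC (Jan 18).
Add 8 hours and 11 minutes leg 3 → 09:02 UTC.
Dhaka is UTC+6:00, so local arrival = 09:02 + 6:00 = 15:02 on Jan 18.

15:02 on January 18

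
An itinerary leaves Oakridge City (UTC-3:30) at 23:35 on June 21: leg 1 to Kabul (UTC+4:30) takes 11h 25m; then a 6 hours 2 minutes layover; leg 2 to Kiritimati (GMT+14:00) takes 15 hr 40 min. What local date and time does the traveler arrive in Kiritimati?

Convert departure to UTC: 23:35 + 3:30 = 03:05 UTC on Jun 22.
Add 11 hours 25 minutes leg 1 → 14:30 UTC.
Add 6 hours 2 minutes layover in Kabul → 20:32 UTC.
Add 15 hours 40 minutes leg 2 → 12:12 UTC (Jun 23).
Kiritimati is UTC+14:00, so local arrival = 12:12 + 14:00 = 02:12 on Jun 24.

02:12 on Jun 24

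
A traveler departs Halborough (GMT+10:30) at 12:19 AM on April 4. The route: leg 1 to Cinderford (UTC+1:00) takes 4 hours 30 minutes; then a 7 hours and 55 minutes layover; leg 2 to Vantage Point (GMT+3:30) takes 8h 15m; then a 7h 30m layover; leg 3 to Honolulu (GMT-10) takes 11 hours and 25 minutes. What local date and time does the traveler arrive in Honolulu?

Convert departure to UTC: 12:19 AM − 10:30 = 1:49 PM UTC on Apr 3.
Add 4 hours and 30 minutes leg 1 → 6:19 PM UTC.
Add 7 hours 55 minutes layover in Cinderford → 2:14 AM UTC (Apr 4).
Add 8 hours and 15 minutes leg 2 → 10:29 AM UTC.
Add 7 hours 30 minutes layover in Vantage Point → 5:59 PM UTC.
Add 11 hours and 25 minutes leg 3 → 5:24 AM UTC (Apr 5).
Honolulu is UTC−10:00, so local arrival = 5:24 AM − 10:00 = 7:24 PM on Apr 4.

7:24 PM on April 4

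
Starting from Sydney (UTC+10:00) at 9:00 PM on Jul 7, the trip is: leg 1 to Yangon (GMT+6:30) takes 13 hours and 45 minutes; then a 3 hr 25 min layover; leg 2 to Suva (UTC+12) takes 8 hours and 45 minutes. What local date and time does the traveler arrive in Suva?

12:55 AM on July 9

Convert departure to UTC: 9:00 PM − 10:00 = 11:00 AM UTC on Jul 7.
Add 13 hours and 45 minutes leg 1 → 12:45 AM UTC (Jul 8).
Add 3 hours and 25 minutes layover in Yangon → 4:10 AM UTC.
Add 8 hours and 45 minutes leg 2 → 12:55 PM UTC.
Suva is UTC+12:00, so local arrival = 12:55 PM + 12:00 = 12:55 AM on Jul 9.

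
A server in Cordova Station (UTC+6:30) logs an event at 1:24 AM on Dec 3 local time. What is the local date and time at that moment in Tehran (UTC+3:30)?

10:24 PM on Dec 2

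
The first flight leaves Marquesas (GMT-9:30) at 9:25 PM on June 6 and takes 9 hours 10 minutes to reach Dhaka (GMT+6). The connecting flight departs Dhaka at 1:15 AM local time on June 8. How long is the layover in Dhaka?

Convert departure to UTC: 9:25 PM + 9:30 = 6:55 AM UTC on Jun 7.
Add 9 hours 10 minutes flight time → 4:05 PM UTC.
Dhaka is UTC+6:00, so local arrival = 4:05 PM + 6:00 = 10:05 PM on Jun 7.
Layover = 1:15 AM − 10:05 PM (+1 day) = 3 hours 10 minutes.

3 hours 10 minutes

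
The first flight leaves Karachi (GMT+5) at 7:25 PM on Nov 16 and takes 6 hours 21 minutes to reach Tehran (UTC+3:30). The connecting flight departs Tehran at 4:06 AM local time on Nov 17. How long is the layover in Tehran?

3 hours 50 minutes

Convert departure to UTC: 7:25 PM − 5:00 = 2:25 PM UTC on Nov 16.
Add 6 hours 21 minutes flight time → 8:46 PM UTC.
Tehran is UTC+3:30, so local arrival = 8:46 PM + 3:30 = 12:16 AM on Nov 17.
Layover = 4:06 AM − 12:16 AM = 3 hours 50 minutes.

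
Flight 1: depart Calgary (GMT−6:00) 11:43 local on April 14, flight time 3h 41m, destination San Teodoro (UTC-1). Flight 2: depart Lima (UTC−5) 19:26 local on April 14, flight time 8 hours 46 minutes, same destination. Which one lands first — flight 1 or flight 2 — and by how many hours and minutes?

the first, by 11 hours 48 minutes

Flight 1 in UTC: 11:43 + 6:00 = 17:43 on Apr 14.
+3 hours 41 minutes → arrive 21:24 UTC on Apr 14.
Flight 2 in UTC: 19:26 + 5:00 = 00:26 on Apr 15.
+8 hours and 46 minutes → arrive 09:12 UTC on Apr 15.
Flight 1 lands earlier by 11 hours 48 minutes.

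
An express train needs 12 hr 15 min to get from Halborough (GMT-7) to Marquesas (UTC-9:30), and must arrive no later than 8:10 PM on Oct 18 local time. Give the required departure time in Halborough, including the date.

10:25 AM on October 18

Target arrival in UTC: 8:10 PM + 9:30 = 5:40 AM on Oct 19.
Subtract 12 hours and 15 minutes → departure 5:25 PM UTC on Oct 18.
Halborough is UTC−7:00: 5:25 PM − 7:00 = 10:25 AM on Oct 18.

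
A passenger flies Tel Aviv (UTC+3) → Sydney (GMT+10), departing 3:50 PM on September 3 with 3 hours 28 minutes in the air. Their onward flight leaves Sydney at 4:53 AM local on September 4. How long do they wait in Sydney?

Convert departure to UTC: 3:50 PM − 3:00 = 12:50 PM UTC on Sep 3.
Add 3 hours and 28 minutes flight time → 4:18 PM UTC.
Sydney is UTC+10:00, so local arrival = 4:18 PM + 10:00 = 2:18 AM on Sep 4.
Layover = 4:53 AM − 2:18 AM = 2 hours 35 minutes.

2 hours 35 minutes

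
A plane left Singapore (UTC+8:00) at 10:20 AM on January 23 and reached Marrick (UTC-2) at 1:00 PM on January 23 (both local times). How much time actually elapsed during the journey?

Departure in UTC: 10:20 AM − 8:00 = 2:20 AM on Jan 23.
Arrival in UTC: 1:00 PM + 2:00 = 3:00 PM on Jan 23.
Elapsed = 3:00 PM − 2:20 AM = 12 hours 40 minutes.

12 hours 40 minutes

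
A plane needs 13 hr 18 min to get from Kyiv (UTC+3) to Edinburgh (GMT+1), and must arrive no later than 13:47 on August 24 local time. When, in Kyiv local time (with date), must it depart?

Target arrival in UTC: 13:47 − 1:00 = 12:47 on Aug 24.
Subtract 13 hours 18 minutes → departure 23:29 UTC on Aug 23.
Kyiv is UTC+3:00: 23:29 + 3:00 = 02:29 on Aug 24.

02:29 on Aug 24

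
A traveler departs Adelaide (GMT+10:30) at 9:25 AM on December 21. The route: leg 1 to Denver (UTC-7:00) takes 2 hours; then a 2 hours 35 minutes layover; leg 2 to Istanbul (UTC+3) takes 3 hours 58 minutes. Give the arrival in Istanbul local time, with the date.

10:28 AM on December 21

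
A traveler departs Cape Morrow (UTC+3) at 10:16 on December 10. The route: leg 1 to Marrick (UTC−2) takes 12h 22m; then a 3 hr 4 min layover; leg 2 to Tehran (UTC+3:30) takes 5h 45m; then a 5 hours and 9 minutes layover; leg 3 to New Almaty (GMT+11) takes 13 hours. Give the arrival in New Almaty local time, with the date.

Convert departure to UTC: 10:16 − 3:00 = 07:16 UTC on Dec 10.
Add 12 hours and 22 minutes leg 1 → 19:38 UTC.
Add 3 hours 4 minutes layover in Marrick → 22:42 UTC.
Add 5 hours and 45 minutes leg 2 → 04:27 UTC (Dec 11).
Add 5 hours and 9 minutes layover in Tehran → 09:36 UTC.
Add 13 hours leg 3 → 22:36 UTC.
New Almaty is UTC+11:00, so local arrival = 22:36 + 11:00 = 09:36 on Dec 12.

09:36 on December 12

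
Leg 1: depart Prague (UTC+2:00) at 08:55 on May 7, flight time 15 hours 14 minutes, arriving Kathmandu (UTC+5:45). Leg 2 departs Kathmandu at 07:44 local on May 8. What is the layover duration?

3 hours 50 minutes

Convert departure to UTC: 08:55 − 2:00 = 06:55 UTC on May 7.
Add 15 hours 14 minutes flight time → 22:09 UTC.
Kathmandu is UTC+5:45, so local arrival = 22:09 + 5:45 = 03:54 on May 8.
Layover = 07:44 − 03:54 = 3 hours 50 minutes.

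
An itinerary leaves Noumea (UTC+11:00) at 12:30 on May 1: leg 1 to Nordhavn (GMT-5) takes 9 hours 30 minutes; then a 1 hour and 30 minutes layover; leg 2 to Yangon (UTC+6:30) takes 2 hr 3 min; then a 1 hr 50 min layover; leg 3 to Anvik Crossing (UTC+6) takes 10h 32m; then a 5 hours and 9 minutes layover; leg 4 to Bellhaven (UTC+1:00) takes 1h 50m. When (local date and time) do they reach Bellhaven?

10:54 on May 2

Convert departure to UTC: 12:30 − 11:00 = 01:30 UTC on May 1.
Add 9 hours and 30 minutes leg 1 → 11:00 UTC.
Add 1 hour and 30 minutes layover in Nordhavn → 12:30 UTC.
Add 2 hours and 3 minutes leg 2 → 14:33 UTC.
Add 1 hour and 50 minutes layover in Yangon → 16:23 UTC.
Add 10 hours 32 minutes leg 3 → 02:55 UTC (May 2).
Add 5 hours 9 minutes layover in Anvik Crossing → 08:04 UTC.
Add 1 hour and 50 minutes leg 4 → 09:54 UTC.
Bellhaven is UTC+1:00, so local arrival = 09:54 + 1:00 = 10:54 on May 2.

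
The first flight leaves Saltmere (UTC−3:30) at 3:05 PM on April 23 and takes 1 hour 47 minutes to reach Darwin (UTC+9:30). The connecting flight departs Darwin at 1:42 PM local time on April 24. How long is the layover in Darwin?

Convert departure to UTC: 3:05 PM + 3:30 = 6:35 PM UTC on Apr 23.
Add 1 hour 47 minutes flight time → 8:22 PM UTC.
Darwin is UTC+9:30, so local arrival = 8:22 PM + 9:30 = 5:52 AM on Apr 24.
Layover = 1:42 PM − 5:52 AM = 7 hours 50 minutes.

7 hours 50 minutes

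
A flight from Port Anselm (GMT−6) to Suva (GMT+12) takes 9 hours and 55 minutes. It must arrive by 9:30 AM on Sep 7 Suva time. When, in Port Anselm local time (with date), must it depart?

Target arrival in UTC: 9:30 AM − 12:00 = 9:30 PM on Sep 6.
Subtract 9 hours 55 minutes → departure 11:35 AM UTC on Sep 6.
Port Anselm is UTC−6:00: 11:35 AM − 6:00 = 5:35 AM on Sep 6.

5:35 AM on September 6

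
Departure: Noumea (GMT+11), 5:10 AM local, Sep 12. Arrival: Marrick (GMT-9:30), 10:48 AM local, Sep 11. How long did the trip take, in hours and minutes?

2 hours 8 minutes

Departure in UTC: 5:10 AM − 11:00 = 6:10 PM on Sep 11.
Arrival in UTC: 10:48 AM + 9:30 = 8:18 PM on Sep 11.
Elapsed = 8:18 PM − 6:10 PM = 2 hours 8 minutes.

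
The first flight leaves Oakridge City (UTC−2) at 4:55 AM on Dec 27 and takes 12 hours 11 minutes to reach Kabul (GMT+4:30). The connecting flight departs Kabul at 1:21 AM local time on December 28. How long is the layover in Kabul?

1 hour 45 minutes

Convert departure to UTC: 4:55 AM + 2:00 = 6:55 AM UTC on Dec 27.
Add 12 hours and 11 minutes flight time → 7:06 PM UTC.
Kabul is UTC+4:30, so local arrival = 7:06 PM + 4:30 = 11:36 PM on Dec 27.
Layover = 1:21 AM − 11:36 PM (+1 day) = 1 hour 45 minutes.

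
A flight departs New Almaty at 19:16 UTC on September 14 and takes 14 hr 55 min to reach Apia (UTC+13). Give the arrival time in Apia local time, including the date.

23:11 on September 15

Departure is given in UTC: 19:16 on Sep 14.
Add 14 hours and 55 minutes → 10:11 UTC (Sep 15).
Apia is UTC+13:00: 10:11 + 13:00 = 23:11 on Sep 15.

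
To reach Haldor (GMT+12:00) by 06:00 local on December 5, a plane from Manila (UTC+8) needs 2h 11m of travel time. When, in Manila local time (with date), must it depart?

Target arrival in UTC: 06:00 − 12:00 = 18:00 on Dec 4.
Subtract 2 hours and 11 minutes → departure 15:49 UTC on Dec 4.
Manila is UTC+8:00: 15:49 + 8:00 = 23:49 on Dec 4.

23:49 on December 4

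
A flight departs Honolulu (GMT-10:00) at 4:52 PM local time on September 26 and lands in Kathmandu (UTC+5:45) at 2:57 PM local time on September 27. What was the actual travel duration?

Departure in UTC: 4:52 PM + 10:00 = 2:52 AM on Sep 27.
Arrival in UTC: 2:57 PM − 5:45 = 9:12 AM on Sep 27.
Elapsed = 9:12 AM − 2:52 AM = 6 hours 20 minutes.

6 hours 20 minutes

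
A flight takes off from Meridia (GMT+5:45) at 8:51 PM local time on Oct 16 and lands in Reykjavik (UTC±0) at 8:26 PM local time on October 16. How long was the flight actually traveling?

5 hours 20 minutes

Reykjavik is 5:45 behind Meridia.
Clock-face elapsed time (ignoring zones) is −25 minutes.
Actual elapsed = −25 minutes + 5:45 = 5 hours 20 minutes.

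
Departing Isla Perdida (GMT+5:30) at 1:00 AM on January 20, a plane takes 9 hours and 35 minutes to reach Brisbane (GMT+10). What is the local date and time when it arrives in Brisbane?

Convert departure to UTC: 1:00 AM − 5:30 = 7:30 PM UTC on Jan 19.
Add 9 hours 35 minutes travel time → 5:05 AM UTC (Jan 20).
Brisbane is UTC+10:00, so local arrival = 5:05 AM + 10:00 = 3:05 PM on Jan 20.

3:05 PM on Jan 20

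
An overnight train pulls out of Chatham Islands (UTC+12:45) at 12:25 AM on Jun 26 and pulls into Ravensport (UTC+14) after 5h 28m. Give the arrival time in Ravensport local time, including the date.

7:08 AM on June 26

Convert departure to UTC: 12:25 AM − 12:45 = 11:40 AM UTC on Jun 25.
Add 5 hours 28 minutes travel time → 5:08 PM UTC.
Ravensport is UTC+14:00, so local arrival = 5:08 PM + 14:00 = 7:08 AM on Jun 26.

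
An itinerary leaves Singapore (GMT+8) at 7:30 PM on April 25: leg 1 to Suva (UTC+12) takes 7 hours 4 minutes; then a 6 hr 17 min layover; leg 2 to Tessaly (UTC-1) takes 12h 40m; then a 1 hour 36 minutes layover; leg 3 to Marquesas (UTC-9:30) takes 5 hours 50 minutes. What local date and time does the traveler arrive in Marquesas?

11:27 AM on April 26

Convert departure to UTC: 7:30 PM − 8:00 = 11:30 AM UTC on Apr 25.
Add 7 hours 4 minutes leg 1 → 6:34 PM UTC.
Add 6 hours and 17 minutes layover in Suva → 12:51 AM UTC (Apr 26).
Add 12 hours and 40 minutes leg 2 → 1:31 PM UTC.
Add 1 hour 36 minutes layover in Tessaly → 3:07 PM UTC.
Add 5 hours 50 minutes leg 3 → 8:57 PM UTC.
Marquesas is UTC−9:30, so local arrival = 8:57 PM − 9:30 = 11:27 AM on Apr 26.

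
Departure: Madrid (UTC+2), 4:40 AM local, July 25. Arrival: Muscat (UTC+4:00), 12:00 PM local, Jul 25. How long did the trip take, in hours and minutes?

Departure in UTC: 4:40 AM − 2:00 = 2:40 AM on Jul 25.
Arrival in UTC: 12:00 PM − 4:00 = 8:00 AM on Jul 25.
Elapsed = 8:00 AM − 2:40 AM = 5 hours 20 minutes.

5 hours 20 minutes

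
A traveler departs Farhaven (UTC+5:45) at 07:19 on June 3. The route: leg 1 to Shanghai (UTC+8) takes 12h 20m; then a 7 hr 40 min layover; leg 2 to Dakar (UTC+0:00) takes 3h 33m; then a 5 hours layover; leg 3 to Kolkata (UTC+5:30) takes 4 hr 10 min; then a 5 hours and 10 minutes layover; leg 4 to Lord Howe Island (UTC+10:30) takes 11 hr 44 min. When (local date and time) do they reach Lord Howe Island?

13:41 on June 5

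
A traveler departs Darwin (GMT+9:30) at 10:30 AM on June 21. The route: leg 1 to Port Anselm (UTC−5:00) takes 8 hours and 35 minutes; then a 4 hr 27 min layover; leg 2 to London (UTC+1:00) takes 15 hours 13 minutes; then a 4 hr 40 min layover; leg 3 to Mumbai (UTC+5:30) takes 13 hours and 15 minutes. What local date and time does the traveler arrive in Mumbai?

Convert departure to UTC: 10:30 AM − 9:30 = 1:00 AM UTC on Jun 21.
Add 8 hours and 35 minutes leg 1 → 9:35 AM UTC.
Add 4 hours and 27 minutes layover in Port Anselm → 2:02 PM UTC.
Add 15 hours 13 minutes leg 2 → 5:15 AM UTC (Jun 22).
Add 4 hours 40 minutes layover in London → 9:55 AM UTC.
Add 13 hours 15 minutes leg 3 → 11:10 PM UTC.
Mumbai is UTC+5:30, so local arrival = 11:10 PM + 5:30 = 4:40 AM on Jun 23.

4:40 AM on June 23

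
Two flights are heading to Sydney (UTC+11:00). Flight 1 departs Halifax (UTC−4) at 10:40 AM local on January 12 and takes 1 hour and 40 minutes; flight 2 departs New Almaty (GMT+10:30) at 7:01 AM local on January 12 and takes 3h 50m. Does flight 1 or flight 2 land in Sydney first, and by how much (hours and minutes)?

the second, by 15 hours 59 minutes

Flight 1 in UTC: 10:40 AM + 4:00 = 2:40 PM on Jan 12.
+1 hour 40 minutes → arrive 4:20 PM UTC on Jan 12.
Flight 2 in UTC: 7:01 AM − 10:30 = 8:31 PM on Jan 11.
+3 hours 50 minutes → arrive 12:21 AM UTC on Jan 12.
Flight 2 lands earlier by 15 hours 59 minutes.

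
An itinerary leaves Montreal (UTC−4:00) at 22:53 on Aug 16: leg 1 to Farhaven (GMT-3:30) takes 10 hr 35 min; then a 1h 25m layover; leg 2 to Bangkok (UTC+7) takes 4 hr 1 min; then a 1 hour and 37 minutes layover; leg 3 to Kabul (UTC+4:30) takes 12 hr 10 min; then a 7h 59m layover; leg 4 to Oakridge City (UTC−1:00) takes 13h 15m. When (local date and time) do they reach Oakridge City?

04:55 on Aug 19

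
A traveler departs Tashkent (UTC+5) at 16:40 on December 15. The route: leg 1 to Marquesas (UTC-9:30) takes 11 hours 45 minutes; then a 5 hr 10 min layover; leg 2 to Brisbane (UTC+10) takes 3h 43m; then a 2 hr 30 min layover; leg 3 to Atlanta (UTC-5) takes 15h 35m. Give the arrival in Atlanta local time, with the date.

21:23 on Dec 16

Convert departure to UTC: 16:40 − 5:00 = 11:40 UTC on Dec 15.
Add 11 hours and 45 minutes leg 1 → 23:25 UTC.
Add 5 hours and 10 minutes layover in Marquesas → 04:35 UTC (Dec 16).
Add 3 hours and 43 minutes leg 2 → 08:18 UTC.
Add 2 hours and 30 minutes layover in Brisbane → 10:48 UTC.
Add 15 hours 35 minutes leg 3 → 02:23 UTC (Dec 17).
Atlanta is UTC−5:00, so local arrival = 02:23 − 5:00 = 21:23 on Dec 16.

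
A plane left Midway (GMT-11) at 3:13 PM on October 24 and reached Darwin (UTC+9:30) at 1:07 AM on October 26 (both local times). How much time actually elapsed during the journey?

Departure in UTC: 3:13 PM + 11:00 = 2:13 AM on Oct 25.
Arrival in UTC: 1:07 AM − 9:30 = 3:37 PM on Oct 25.
Elapsed = 3:37 PM − 2:13 AM = 13 hours 24 minutes.

13 hours 24 minutes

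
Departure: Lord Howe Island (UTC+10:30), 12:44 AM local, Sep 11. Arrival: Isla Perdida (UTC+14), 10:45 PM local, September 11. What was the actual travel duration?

Departure in UTC: 12:44 AM − 10:30 = 2:14 PM on Sep 10.
Arrival in UTC: 10:45 PM − 14:00 = 8:45 AM on Sep 11.
Elapsed = 8:45 AM − 2:14 PM (+1 day) = 18 hours 31 minutes.

18 hours 31 minutes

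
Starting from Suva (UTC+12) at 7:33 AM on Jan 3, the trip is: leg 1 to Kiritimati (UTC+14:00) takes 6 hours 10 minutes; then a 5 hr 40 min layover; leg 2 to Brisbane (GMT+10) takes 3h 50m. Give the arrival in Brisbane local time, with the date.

Convert departure to UTC: 7:33 AM − 12:00 = 7:33 PM UTC on Jan 2.
Add 6 hours 10 minutes leg 1 → 1:43 AM UTC (Jan 3).
Add 5 hours 40 minutes layover in Kiritimati → 7:23 AM UTC.
Add 3 hours 50 minutes leg 2 → 11:13 AM UTC.
Brisbane is UTC+10:00, so local arrival = 11:13 AM + 10:00 = 9:13 PM on Jan 3.

9:13 PM on January 3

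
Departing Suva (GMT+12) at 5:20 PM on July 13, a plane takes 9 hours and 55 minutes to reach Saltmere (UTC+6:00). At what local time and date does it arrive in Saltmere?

9:15 PM on July 13

Convert departure to UTC: 5:20 PM − 12:00 = 5:20 AM UTC on Jul 13.
Add 9 hours 55 minutes travel time → 3:15 PM UTC.
Saltmere is UTC+6:00, so local arrival = 3:15 PM + 6:00 = 9:15 PM on Jul 13.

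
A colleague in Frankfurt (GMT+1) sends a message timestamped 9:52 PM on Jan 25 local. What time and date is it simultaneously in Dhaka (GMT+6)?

2:52 AM on January 26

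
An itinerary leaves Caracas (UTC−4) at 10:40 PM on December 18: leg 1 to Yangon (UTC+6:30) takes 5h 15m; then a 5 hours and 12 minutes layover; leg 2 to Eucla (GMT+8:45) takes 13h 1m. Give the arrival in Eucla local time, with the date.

Convert departure to UTC: 10:40 PM + 4:00 = 2:40 AM UTC on Dec 19.
Add 5 hours 15 minutes leg 1 → 7:55 AM UTC.
Add 5 hours and 12 minutes layover in Yangon → 1:07 PM UTC.
Add 13 hours 1 minute leg 2 → 2:08 AM UTC (Dec 20).
Eucla is UTC+8:45, so local arrival = 2:08 AM + 8:45 = 10:53 AM on Dec 20.

10:53 AM on December 20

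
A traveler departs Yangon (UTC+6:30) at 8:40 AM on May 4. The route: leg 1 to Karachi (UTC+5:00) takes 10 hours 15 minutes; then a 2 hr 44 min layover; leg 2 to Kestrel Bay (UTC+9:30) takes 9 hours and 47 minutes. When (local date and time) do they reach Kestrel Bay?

Convert departure to UTC: 8:40 AM − 6:30 = 2:10 AM UTC on May 4.
Add 10 hours 15 minutes leg 1 → 12:25 PM UTC.
Add 2 hours 44 minutes layover in Karachi → 3:09 PM UTC.
Add 9 hours and 47 minutes leg 2 → 12:56 AM UTC (May 5).
Kestrel Bay is UTC+9:30, so local arrival = 12:56 AM + 9:30 = 10:26 AM on May 5.

10:26 AM on May 5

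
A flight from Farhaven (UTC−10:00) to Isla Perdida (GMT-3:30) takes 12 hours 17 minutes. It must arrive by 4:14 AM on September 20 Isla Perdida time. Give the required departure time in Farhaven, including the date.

9:27 AM on Sep 19

Target arrival in UTC: 4:14 AM + 3:30 = 7:44 AM on Sep 20.
Subtract 12 hours and 17 minutes → departure 7:27 PM UTC on Sep 19.
Farhaven is UTC−10:00: 7:27 PM − 10:00 = 9:27 AM on Sep 19.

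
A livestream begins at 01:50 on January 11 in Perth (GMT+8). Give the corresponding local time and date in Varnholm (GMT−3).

14:50 on January 10

Varnholm is 11:00 behind Perth.
Shift by the zone difference: 01:50 − 11:00 = 14:50 on Jan 10 in Varnholm.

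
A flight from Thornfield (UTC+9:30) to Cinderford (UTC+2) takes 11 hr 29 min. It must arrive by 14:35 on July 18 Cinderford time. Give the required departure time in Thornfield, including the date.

10:36 on Jul 18

Target arrival in UTC: 14:35 − 2:00 = 12:35 on Jul 18.
Subtract 11 hours and 29 minutes → departure 01:06 UTC on Jul 18.
Thornfield is UTC+9:30: 01:06 + 9:30 = 10:36 on Jul 18.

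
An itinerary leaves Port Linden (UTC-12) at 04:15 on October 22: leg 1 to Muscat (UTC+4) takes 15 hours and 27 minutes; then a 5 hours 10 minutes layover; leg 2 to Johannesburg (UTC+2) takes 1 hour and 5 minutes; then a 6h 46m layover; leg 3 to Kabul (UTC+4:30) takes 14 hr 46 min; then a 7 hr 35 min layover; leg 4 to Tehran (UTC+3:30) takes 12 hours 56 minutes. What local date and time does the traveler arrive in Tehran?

11:30 on October 25

Convert departure to UTC: 04:15 + 12:00 = 16:15 UTC on Oct 22.
Add 15 hours 27 minutes leg 1 → 07:42 UTC (Oct 23).
Add 5 hours and 10 minutes layover in Muscat → 12:52 UTC.
Add 1 hour 5 minutes leg 2 → 13:57 UTC.
Add 6 hours 46 minutes layover in Johannesburg → 20:43 UTC.
Add 14 hours and 46 minutes leg 3 → 11:29 UTC (Oct 24).
Add 7 hours and 35 minutes layover in Kabul → 19:04 UTC.
Add 12 hours 56 minutes leg 4 → 08:00 UTC (Oct 25).
Tehran is UTC+3:30, so local arrival = 08:00 + 3:30 = 11:30 on Oct 25.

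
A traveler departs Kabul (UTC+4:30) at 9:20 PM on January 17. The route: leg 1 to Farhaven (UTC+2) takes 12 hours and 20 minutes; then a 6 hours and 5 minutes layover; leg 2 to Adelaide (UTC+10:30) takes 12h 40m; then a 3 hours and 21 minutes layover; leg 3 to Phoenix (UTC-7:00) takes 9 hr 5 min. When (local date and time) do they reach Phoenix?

5:21 AM on January 19

Convert departure to UTC: 9:20 PM − 4:30 = 4:50 PM UTC on Jan 17.
Add 12 hours and 20 minutes leg 1 → 5:10 AM UTC (Jan 18).
Add 6 hours 5 minutes layover in Farhaven → 11:15 AM UTC.
Add 12 hours and 40 minutes leg 2 → 11:55 PM UTC.
Add 3 hours and 21 minutes layover in Adelaide → 3:16 AM UTC (Jan 19).
Add 9 hours 5 minutes leg 3 → 12:21 PM UTC.
Phoenix is UTC−7:00, so local arrival = 12:21 PM − 7:00 = 5:21 AM on Jan 19.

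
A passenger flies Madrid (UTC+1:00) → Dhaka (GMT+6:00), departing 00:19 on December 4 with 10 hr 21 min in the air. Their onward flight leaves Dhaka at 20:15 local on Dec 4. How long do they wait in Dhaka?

Convert departure to UTC: 00:19 − 1:00 = 23:19 UTC on Dec 3.
Add 10 hours and 21 minutes flight time → 09:40 UTC (Dec 4).
Dhaka is UTC+6:00, so local arrival = 09:40 + 6:00 = 15:40 on Dec 4.
Layover = 20:15 − 15:40 = 4 hours 35 minutes.

4 hours 35 minutes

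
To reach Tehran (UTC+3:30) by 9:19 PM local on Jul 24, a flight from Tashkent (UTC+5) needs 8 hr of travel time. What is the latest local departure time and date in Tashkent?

2:49 PM on Jul 24

Target arrival in UTC: 9:19 PM − 3:30 = 5:49 PM on Jul 24.
Subtract 8 hours → departure 9:49 AM UTC on Jul 24.
Tashkent is UTC+5:00: 9:49 AM + 5:00 = 2:49 PM on Jul 24.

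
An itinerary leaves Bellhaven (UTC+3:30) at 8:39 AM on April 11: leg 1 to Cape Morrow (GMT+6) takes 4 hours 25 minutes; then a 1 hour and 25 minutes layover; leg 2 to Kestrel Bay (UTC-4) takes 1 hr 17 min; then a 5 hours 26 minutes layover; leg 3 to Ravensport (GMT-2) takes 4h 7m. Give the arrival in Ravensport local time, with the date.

Convert departure to UTC: 8:39 AM − 3:30 = 5:09 AM UTC on Apr 11.
Add 4 hours 25 minutes leg 1 → 9:34 AM UTC.
Add 1 hour and 25 minutes layover in Cape Morrow → 10:59 AM UTC.
Add 1 hour and 17 minutes leg 2 → 12:16 PM UTC.
Add 5 hours and 26 minutes layover in Kestrel Bay → 5:42 PM UTC.
Add 4 hours 7 minutes leg 3 → 9:49 PM UTC.
Ravensport is UTC−2:00, so local arrival = 9:49 PM − 2:00 = 7:49 PM on Apr 11.

7:49 PM on Apr 11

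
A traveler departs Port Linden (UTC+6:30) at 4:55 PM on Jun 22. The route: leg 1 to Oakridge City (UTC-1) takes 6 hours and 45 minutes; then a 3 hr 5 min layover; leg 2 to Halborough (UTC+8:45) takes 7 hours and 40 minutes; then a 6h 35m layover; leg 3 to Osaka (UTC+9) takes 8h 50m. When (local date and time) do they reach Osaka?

Convert departure to UTC: 4:55 PM − 6:30 = 10:25 AM UTC on Jun 22.
Add 6 hours and 45 minutes leg 1 → 5:10 PM UTC.
Add 3 hours and 5 minutes layover in Oakridge City → 8:15 PM UTC.
Add 7 hours 40 minutes leg 2 → 3:55 AM UTC (Jun 23).
Add 6 hours and 35 minutes layover in Halborough → 10:30 AM UTC.
Add 8 hours 50 minutes leg 3 → 7:20 PM UTC.
Osaka is UTC+9:00, so local arrival = 7:20 PM + 9:00 = 4:20 AM on Jun 24.

4:20 AM on Jun 24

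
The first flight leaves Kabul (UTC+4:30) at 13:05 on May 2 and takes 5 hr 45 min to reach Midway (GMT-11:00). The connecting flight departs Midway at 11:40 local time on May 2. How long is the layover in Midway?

Convert departure to UTC: 13:05 − 4:30 = 08:35 UTC on May 2.
Add 5 hours and 45 minutes flight time → 14:20 UTC.
Midway is UTC−11:00, so local arrival = 14:20 − 11:00 = 03:20 on May 2.
Layover = 11:40 − 03:20 = 8 hours 20 minutes.

8 hours 20 minutes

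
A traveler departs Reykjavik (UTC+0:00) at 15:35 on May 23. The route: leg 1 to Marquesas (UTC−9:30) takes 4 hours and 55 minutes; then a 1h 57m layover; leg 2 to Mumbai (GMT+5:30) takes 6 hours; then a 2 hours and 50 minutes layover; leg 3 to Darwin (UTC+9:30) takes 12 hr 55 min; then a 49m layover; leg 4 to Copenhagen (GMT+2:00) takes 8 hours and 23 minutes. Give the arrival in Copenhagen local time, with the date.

Reykjavik is at UTC+0, so departure is already 15:35 UTC on May 23.
Add 4 hours and 55 minutes leg 1 → 20:30 UTC.
Add 1 hour 57 minutes layover in Marquesas → 22:27 UTC.
Add 6 hours leg 2 → 04:27 UTC (May 24).
Add 2 hours and 50 minutes layover in Mumbai → 07:17 UTC.
Add 12 hours and 55 minutes leg 3 → 20:12 UTC.
Add 49 minutes layover in Darwin → 21:01 UTC.
Add 8 hours and 23 minutes leg 4 → 05:24 UTC (May 25).
Copenhagen is UTC+2:00, so local arrival = 05:24 + 2:00 = 07:24 on May 25.

07:24 on May 25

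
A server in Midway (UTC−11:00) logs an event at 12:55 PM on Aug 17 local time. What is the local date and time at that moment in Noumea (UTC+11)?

In UTC: 12:55 PM + 11:00 = 11:55 PM on Aug 17.
Noumea is UTC+11:00: 11:55 PM + 11:00 = 10:55 AM on Aug 18.

10:55 AM on August 18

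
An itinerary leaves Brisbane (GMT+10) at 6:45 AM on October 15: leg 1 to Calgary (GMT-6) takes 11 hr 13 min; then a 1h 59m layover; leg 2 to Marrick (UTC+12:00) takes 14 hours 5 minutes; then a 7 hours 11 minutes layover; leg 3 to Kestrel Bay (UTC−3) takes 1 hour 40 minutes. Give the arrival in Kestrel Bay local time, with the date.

Convert departure to UTC: 6:45 AM − 10:00 = 8:45 PM UTC on Oct 14.
Add 11 hours 13 minutes leg 1 → 7:58 AM UTC (Oct 15).
Add 1 hour 59 minutes layover in Calgary → 9:57 AM UTC.
Add 14 hours 5 minutes leg 2 → 12:02 AM UTC (Oct 16).
Add 7 hours 11 minutes layover in Marrick → 7:13 AM UTC.
Add 1 hour and 40 minutes leg 3 → 8:53 AM UTC.
Kestrel Bay is UTC−3:00, so local arrival = 8:53 AM − 3:00 = 5:53 AM on Oct 16.

5:53 AM on Oct 16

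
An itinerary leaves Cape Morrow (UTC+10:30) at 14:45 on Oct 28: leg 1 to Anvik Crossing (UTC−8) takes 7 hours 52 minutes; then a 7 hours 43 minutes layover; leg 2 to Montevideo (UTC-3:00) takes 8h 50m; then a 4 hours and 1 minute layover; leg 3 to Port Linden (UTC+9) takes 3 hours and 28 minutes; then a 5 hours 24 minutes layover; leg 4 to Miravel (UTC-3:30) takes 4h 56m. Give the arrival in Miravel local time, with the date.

Convert departure to UTC: 14:45 − 10:30 = 04:15 UTC on Oct 28.
Add 7 hours and 52 minutes leg 1 → 12:07 UTC.
Add 7 hours 43 minutes layover in Anvik Crossing → 19:50 UTC.
Add 8 hours 50 minutes leg 2 → 04:40 UTC (Oct 29).
Add 4 hours and 1 minute layover in Montevideo → 08:41 UTC.
Add 3 hours 28 minutes leg 3 → 12:09 UTC.
Add 5 hours 24 minutes layover in Port Linden → 17:33 UTC.
Add 4 hours and 56 minutes leg 4 → 22:29 UTC.
Miravel is UTC−3:30, so local arrival = 22:29 − 3:30 = 18:59 on Oct 29.

18:59 on October 29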